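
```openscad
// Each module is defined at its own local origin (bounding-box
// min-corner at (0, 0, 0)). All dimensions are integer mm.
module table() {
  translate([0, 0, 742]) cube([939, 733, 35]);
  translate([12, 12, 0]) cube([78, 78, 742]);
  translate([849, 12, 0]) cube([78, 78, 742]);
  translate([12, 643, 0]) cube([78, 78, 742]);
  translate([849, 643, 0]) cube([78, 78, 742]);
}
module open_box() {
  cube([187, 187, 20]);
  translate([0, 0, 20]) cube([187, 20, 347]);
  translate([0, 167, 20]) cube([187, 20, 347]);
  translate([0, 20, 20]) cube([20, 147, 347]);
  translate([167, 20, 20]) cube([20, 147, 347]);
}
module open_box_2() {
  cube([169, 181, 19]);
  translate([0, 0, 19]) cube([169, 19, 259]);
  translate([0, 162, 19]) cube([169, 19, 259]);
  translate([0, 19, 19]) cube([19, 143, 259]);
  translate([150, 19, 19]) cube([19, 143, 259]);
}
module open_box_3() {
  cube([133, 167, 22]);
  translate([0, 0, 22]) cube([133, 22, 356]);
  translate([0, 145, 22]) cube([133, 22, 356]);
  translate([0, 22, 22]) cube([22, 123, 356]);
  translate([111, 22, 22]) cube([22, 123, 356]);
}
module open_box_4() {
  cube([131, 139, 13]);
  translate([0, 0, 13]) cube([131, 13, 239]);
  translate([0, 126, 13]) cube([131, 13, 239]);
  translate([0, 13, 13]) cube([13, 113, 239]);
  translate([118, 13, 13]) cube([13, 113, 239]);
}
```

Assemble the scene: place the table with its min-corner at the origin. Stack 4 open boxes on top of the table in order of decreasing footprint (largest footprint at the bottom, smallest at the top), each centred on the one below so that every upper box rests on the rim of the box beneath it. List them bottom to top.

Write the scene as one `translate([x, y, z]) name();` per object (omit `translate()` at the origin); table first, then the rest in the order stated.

table();
translate([376, 273, 777]) open_box();
translate([385, 276, 1144]) open_box_2();
translate([403, 283, 1422]) open_box_3();
translate([404, 297, 1800]) open_box_4();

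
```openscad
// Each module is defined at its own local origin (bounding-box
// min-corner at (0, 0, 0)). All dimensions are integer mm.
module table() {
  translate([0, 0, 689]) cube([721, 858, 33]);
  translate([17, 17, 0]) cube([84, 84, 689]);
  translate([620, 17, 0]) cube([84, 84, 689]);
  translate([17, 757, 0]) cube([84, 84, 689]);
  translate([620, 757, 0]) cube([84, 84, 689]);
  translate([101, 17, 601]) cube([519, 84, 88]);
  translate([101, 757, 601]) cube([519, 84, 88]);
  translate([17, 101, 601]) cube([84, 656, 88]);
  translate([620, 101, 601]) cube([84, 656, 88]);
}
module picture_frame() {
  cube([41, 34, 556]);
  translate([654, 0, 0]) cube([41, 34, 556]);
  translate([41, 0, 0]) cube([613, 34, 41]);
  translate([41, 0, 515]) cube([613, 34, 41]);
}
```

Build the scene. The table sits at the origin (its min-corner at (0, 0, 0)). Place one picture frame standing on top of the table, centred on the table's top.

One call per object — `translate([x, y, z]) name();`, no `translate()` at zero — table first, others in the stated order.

table();
translate([13, 412, 722]) picture_frame();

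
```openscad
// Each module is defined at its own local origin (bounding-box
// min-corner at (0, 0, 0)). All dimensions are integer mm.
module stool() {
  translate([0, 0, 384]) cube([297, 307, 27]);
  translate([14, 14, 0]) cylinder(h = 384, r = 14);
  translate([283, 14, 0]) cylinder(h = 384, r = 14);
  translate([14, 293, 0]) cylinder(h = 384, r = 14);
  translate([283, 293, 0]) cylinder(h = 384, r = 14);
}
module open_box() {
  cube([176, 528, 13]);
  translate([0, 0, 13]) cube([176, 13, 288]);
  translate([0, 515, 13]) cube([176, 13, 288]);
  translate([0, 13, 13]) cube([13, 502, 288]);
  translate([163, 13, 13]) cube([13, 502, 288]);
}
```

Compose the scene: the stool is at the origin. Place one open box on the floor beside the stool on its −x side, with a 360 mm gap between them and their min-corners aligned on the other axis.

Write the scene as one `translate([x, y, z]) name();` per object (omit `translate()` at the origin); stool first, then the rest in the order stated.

stool();
translate([-536, 0, 0]) open_box();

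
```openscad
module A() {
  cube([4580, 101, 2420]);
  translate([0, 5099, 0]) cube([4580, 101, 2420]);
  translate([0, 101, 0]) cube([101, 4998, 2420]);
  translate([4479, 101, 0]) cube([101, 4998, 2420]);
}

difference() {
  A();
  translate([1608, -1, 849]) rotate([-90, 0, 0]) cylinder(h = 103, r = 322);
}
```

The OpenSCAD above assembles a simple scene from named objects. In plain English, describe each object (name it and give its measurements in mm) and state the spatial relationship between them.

A is the wall frame of a small rectangular building: four walls, each 2420 mm tall and 101 mm thick, enclosing a footprint 4580 mm (x) by 5200 mm (y) outside-to-outside, with no floor or roof. The front and back walls (the −y and +y sides) span the full width; the two side walls fit between them.

The house frame has a circular hole of radius 322 mm through its front wall, centred at (x = 1608, z = 849).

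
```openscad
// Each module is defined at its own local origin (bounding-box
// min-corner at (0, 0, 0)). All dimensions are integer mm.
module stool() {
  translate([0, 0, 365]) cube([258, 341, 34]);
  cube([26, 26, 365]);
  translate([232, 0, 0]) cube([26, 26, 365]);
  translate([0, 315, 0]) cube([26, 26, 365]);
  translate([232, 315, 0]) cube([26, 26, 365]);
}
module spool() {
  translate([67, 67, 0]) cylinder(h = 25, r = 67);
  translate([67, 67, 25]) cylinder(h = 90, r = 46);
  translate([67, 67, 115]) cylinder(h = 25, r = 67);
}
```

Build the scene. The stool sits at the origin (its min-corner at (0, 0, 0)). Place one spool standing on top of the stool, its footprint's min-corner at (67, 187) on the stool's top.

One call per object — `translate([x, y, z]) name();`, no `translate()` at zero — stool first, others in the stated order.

stool();
translate([67, 187, 399]) spool();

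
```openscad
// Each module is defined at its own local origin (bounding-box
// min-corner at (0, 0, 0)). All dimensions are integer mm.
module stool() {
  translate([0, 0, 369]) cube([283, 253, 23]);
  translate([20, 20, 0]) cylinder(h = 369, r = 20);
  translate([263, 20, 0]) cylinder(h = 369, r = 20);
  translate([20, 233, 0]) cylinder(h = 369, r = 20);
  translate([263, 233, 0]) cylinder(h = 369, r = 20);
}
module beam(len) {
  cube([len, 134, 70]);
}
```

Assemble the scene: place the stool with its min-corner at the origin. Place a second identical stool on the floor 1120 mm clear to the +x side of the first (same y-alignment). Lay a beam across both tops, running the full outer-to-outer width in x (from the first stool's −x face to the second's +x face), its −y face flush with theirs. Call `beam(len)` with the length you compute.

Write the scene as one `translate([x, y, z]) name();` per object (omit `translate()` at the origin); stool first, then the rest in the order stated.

stool();
translate([1403, 0, 0]) stool();
translate([0, 0, 392]) beam(1686);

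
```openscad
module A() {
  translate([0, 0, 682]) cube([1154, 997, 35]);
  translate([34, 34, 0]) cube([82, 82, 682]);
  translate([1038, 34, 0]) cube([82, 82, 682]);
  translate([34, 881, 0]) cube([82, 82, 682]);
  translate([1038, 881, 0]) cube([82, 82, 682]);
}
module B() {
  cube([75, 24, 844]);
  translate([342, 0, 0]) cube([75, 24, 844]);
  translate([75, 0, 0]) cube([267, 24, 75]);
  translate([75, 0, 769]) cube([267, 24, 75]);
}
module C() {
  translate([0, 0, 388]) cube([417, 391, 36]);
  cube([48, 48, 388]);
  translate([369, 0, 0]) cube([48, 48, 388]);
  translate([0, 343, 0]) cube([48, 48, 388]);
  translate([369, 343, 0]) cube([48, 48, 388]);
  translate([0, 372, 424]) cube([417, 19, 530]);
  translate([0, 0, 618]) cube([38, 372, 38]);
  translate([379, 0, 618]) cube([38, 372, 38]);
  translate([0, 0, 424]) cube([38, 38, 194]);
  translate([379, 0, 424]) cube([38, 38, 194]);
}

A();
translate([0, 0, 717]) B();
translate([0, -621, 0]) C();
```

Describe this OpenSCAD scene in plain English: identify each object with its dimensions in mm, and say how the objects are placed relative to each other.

A is a rectangular dining table. The top is 1154×997×35 mm with its upper surface at z = 717 mm. It stands on four 82×82 mm square legs, each inset 34 mm from the nearest pair of top edges, running from the floor to the underside of the top.

B is a picture frame with a 267×694 mm rectangular opening (x by z) and a uniform 75 mm border on every side. Frame depth is 24 mm along y. It is built from two vertical stiles running the full outside height and two horizontal rails spanning the gap between the stiles.

C is a chair: 417×391 mm seat, 36 mm thick, top at z = 424 mm, on four 48 mm square corner legs flush with the seat edges. A 19 mm thick backrest slab spans the full seat width, extending 530 mm above the seat top, its back face flush with the seat's +y edge. Two armrests of 38×38 mm section run along each side from the seat's front edge to the front of the backrest, top faces 232 mm above the seat top and outer faces flush with the seat's x-edges; a 38×38 mm post under the front of each armrest stands on the seat at the front corner.

The picture frame is on top of the table. The chair is on the floor beside the table on its −y side.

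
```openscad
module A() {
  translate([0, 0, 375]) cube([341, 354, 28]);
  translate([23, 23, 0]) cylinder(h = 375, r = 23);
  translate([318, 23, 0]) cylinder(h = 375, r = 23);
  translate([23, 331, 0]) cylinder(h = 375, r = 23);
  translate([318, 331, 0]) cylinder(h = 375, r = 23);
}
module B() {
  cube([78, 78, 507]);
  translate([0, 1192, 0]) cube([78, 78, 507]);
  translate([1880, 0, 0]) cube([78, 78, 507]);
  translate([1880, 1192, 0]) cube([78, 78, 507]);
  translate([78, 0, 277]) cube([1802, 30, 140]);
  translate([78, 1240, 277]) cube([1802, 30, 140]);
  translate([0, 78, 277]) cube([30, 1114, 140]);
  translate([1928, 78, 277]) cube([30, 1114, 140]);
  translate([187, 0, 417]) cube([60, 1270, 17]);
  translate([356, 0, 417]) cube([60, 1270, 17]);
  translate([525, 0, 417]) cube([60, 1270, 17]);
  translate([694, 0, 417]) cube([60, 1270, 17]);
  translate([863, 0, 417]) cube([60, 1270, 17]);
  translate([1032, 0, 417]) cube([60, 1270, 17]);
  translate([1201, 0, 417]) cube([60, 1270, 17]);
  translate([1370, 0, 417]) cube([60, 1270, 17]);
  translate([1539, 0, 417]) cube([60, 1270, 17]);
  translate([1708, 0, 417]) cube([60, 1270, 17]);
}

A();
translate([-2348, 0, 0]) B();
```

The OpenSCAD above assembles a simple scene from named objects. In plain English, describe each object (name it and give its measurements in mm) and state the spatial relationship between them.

A is a four-legged stool. The seat is a 341×354×28 mm slab whose top surface is at z = 403 mm; four round legs, each 46 mm in diameter, run from the floor (z = 0) to the underside of the seat, each leg's axis is inset half a diameter from the nearest pair of seat edges (so the leg's bounding box is flush with the corner).

B is a bed frame 1958 mm long (x) by 1270 mm wide (y). Four 78×78 mm corner posts, 507 mm tall, at the corners of the footprint. Four rails of 30 mm thickness and 140 mm height run between adjacent posts with their undersides at z = 277 mm, their outer faces flush with the outside of the frame (the two x-running rails run between the posts' inner faces; the two y-running rails run between the posts' inner faces). 10 slats, each 60 mm wide (x) and 17 mm thick, lie across the top of the two x-running rails, running the full 1270 mm width of the frame in y; the slats are evenly spaced along x between the inner faces of the end posts with equal gaps (rounded down to the nearest mm) at the −x end and between each pair — any rounding remainder accumulates at the +x end.

The bed frame is on the floor beside the stool on its −x side.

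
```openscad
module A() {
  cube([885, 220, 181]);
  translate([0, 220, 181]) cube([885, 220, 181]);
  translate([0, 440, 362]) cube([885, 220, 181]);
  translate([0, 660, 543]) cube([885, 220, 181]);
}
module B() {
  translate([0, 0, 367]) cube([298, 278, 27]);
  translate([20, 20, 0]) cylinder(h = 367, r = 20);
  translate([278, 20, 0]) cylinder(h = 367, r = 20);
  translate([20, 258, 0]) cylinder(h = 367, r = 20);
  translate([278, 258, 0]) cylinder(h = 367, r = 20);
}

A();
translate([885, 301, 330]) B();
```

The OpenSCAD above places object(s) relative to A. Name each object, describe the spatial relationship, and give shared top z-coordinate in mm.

Both tops at z = 724 mm.

A is a staircase. B is a stool. The stool is beside the staircase with their tops flush at z = 724. The shared top z-coordinate is 724 mm.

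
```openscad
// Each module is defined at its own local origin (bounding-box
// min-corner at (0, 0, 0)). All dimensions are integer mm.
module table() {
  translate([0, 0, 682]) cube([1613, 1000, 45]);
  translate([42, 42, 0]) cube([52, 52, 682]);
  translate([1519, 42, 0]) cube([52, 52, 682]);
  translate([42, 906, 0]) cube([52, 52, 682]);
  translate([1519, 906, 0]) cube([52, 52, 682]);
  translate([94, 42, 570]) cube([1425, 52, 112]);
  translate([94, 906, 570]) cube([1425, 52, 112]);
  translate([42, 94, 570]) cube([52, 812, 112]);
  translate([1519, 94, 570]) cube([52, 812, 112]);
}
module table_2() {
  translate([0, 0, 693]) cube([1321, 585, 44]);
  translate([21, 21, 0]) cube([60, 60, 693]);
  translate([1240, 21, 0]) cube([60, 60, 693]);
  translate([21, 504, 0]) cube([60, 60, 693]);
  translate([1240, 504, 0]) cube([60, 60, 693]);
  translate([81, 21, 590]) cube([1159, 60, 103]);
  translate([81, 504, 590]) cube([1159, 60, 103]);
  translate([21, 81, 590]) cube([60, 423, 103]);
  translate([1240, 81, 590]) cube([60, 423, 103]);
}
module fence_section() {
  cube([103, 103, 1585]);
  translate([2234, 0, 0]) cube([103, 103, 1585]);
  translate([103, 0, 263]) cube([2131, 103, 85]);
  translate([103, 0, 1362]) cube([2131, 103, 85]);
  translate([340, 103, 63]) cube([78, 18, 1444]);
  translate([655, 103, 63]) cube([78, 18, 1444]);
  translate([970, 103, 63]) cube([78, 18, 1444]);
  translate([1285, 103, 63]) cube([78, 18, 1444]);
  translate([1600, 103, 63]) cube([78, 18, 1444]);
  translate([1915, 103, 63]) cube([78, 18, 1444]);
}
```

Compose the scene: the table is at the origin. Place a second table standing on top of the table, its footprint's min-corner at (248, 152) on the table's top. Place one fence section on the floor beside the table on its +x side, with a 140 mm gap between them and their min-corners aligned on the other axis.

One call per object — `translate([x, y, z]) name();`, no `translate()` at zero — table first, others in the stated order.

table();
translate([248, 152, 727]) table_2();
translate([1753, 0, 0]) fence_section();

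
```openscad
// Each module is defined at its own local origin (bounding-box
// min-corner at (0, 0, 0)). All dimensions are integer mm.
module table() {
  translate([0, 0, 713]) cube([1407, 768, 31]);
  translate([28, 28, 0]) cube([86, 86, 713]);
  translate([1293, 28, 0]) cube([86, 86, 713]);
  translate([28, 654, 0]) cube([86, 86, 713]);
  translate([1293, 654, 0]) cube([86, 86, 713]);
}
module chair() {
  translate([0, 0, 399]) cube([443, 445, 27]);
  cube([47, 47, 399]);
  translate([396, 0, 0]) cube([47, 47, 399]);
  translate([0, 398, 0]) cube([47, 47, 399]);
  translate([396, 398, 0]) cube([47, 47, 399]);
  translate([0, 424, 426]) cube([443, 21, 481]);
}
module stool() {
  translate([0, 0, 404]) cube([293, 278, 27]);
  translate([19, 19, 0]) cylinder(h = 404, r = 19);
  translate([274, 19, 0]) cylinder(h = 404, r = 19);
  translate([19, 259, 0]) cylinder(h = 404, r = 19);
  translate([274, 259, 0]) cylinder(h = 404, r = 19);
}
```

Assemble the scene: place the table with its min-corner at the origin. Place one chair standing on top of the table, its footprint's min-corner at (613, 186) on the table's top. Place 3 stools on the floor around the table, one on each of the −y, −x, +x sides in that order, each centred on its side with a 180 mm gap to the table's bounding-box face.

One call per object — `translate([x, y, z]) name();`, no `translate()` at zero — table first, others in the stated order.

table();
translate([613, 186, 744]) chair();
translate([557, -458, 0]) stool();
translate([-473, 245, 0]) stool();
translate([1587, 245, 0]) stool();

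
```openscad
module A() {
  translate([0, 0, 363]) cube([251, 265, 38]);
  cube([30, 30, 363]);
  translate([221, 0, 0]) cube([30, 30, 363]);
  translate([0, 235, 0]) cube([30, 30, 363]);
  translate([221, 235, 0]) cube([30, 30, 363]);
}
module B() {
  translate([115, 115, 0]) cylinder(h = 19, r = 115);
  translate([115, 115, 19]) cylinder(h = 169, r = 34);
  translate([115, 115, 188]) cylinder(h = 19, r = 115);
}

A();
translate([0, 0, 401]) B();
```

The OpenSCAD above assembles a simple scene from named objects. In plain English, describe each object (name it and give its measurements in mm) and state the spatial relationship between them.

A is a four-legged stool. The seat is a 251×265×38 mm slab whose top surface is at z = 401 mm; four square legs, each 30×30 mm in cross-section, run from the floor (z = 0) to the underside of the seat, each flush with a corner of the seat.

B is a spool: two coaxial disc flanges of radius 115 mm and thickness 19 mm, joined by a core cylinder of radius 34 mm and height 169 mm. The lower flange rests on z = 0 and the three cylinders share a vertical axis.

The spool is on top of the stool.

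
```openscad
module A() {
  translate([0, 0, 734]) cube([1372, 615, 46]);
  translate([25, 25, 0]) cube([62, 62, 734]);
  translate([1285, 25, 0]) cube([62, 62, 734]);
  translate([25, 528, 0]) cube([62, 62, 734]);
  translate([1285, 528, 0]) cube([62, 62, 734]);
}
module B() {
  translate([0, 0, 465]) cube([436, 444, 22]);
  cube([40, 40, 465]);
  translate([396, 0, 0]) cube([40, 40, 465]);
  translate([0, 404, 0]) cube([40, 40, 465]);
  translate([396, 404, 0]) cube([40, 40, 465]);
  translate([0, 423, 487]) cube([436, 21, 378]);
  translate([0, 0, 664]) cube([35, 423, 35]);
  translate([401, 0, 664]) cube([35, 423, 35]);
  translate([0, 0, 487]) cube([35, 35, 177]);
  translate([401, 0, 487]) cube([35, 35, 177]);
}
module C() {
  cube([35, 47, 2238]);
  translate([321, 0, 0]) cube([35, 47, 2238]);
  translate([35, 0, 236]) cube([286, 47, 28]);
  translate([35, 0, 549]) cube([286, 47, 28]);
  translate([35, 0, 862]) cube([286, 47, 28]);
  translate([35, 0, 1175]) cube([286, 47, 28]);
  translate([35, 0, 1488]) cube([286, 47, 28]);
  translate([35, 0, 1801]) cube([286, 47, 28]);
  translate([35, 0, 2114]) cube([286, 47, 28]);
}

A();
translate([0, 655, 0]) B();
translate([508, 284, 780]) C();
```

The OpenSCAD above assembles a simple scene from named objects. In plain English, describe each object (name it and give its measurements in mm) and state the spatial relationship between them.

A is a table with a 1372×615 mm rectangular top, 46 mm thick, top surface at z = 780 mm, supported by four 62×62 mm square legs, each inset 25 mm from the nearest pair of top edges, running from the floor.

B is a chair. The seat is a 436×444×22 mm slab with its top at z = 487 mm, on four 40×40 mm corner legs (flush with the seat edges, standing on z = 0). A flat backrest 21 mm thick, 378 mm tall, spans the full seat width and rises from the seat top along its +y edge, rear face flush with the rear of the seat. Two armrests of 35×35 mm section run along each side from the seat's front edge to the front of the backrest, top faces 212 mm above the seat top and outer faces flush with the seat's x-edges; a 35×35 mm post under the front of each armrest stands on the seat at the front corner.

C is a straight ladder. Two 35×47 mm vertical rails, 2238 mm tall, stand 356 mm apart (outside-to-outside) with their front faces coplanar on the −y side. 7 rungs, each 47 mm deep and 28 mm tall, span between the inner faces of the rails, front faces flush with the rails. The lowest rung's underside is at z = 236 mm and rungs are spaced 313 mm apart (underside to underside).

The chair is on the floor beside the table on its +y side. The ladder is on top of the table, centred.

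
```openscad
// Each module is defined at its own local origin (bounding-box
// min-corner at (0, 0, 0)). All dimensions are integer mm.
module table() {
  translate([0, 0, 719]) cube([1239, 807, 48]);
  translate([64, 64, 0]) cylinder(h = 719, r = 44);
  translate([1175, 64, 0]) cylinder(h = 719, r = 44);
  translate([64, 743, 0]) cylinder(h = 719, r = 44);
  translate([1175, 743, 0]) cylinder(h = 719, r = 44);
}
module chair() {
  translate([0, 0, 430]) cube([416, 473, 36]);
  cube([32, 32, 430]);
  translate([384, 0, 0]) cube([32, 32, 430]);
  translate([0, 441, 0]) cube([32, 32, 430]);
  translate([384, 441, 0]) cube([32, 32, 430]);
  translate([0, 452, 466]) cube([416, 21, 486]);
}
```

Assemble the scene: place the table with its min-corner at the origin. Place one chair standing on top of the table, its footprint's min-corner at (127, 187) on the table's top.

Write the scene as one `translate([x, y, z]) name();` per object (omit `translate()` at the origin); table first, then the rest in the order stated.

table();
translate([127, 187, 767]) chair();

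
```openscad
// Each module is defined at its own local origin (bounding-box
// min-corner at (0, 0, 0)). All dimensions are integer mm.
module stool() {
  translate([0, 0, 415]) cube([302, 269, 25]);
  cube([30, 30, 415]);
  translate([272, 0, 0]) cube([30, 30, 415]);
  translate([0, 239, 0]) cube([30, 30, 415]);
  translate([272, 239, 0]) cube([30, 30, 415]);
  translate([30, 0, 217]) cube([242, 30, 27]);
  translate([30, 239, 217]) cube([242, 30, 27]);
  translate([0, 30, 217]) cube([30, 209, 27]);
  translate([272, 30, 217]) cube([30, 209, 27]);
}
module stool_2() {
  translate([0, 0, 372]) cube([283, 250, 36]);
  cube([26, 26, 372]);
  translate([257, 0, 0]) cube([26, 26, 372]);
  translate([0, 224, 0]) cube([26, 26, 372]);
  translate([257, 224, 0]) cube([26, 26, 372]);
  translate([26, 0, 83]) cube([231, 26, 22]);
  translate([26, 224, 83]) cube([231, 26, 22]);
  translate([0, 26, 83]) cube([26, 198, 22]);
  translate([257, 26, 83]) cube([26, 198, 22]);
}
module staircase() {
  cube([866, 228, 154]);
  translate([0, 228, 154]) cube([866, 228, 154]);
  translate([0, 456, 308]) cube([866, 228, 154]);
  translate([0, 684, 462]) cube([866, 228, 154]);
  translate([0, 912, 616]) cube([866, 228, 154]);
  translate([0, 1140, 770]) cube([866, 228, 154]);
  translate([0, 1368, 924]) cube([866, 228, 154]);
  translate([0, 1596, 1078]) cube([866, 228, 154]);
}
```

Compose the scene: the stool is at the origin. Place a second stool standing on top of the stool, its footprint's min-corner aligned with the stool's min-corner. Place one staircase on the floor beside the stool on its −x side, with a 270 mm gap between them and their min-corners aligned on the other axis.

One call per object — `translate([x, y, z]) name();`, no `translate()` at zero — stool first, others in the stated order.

stool();
translate([0, 0, 440]) stool_2();
translate([-1136, 0, 0]) staircase();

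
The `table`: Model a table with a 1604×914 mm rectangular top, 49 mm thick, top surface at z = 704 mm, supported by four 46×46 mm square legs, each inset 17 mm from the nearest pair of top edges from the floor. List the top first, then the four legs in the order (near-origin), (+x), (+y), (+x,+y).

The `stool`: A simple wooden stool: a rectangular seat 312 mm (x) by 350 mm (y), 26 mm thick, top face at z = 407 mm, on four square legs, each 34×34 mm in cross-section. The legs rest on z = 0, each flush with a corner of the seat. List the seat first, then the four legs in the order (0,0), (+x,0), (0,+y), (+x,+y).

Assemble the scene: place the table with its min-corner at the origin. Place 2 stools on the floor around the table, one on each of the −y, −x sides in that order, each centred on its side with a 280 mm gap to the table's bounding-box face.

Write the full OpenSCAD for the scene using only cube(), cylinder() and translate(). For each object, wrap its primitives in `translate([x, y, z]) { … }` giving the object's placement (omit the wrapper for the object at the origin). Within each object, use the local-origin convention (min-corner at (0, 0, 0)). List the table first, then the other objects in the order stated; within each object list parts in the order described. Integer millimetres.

translate([0, 0, 655]) cube([1604, 914, 49]);
translate([17, 17, 0]) cube([46, 46, 655]);
translate([1541, 17, 0]) cube([46, 46, 655]);
translate([17, 851, 0]) cube([46, 46, 655]);
translate([1541, 851, 0]) cube([46, 46, 655]);
translate([646, -630, 0]) {
  translate([0, 0, 381]) cube([312, 350, 26]);
  cube([34, 34, 381]);
  translate([278, 0, 0]) cube([34, 34, 381]);
  translate([0, 316, 0]) cube([34, 34, 381]);
  translate([278, 316, 0]) cube([34, 34, 381]);
}
translate([-592, 282, 0]) {
  translate([0, 0, 381]) cube([312, 350, 26]);
  cube([34, 34, 381]);
  translate([278, 0, 0]) cube([34, 34, 381]);
  translate([0, 316, 0]) cube([34, 34, 381]);
  translate([278, 316, 0]) cube([34, 34, 381]);
}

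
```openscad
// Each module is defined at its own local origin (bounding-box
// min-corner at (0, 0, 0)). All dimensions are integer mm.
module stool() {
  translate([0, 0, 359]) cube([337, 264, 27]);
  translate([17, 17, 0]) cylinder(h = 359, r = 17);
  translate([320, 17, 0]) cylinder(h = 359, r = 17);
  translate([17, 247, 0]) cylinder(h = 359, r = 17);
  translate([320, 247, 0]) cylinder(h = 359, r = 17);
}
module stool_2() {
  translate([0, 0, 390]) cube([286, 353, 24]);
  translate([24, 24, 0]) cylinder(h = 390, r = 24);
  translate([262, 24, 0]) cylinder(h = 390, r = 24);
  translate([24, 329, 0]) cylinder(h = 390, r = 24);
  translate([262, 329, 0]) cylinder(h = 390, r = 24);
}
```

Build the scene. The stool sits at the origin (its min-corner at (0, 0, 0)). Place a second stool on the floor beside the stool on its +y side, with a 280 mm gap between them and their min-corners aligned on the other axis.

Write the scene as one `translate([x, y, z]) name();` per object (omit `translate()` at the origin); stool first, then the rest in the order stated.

stool();
translate([0, 544, 0]) stool_2();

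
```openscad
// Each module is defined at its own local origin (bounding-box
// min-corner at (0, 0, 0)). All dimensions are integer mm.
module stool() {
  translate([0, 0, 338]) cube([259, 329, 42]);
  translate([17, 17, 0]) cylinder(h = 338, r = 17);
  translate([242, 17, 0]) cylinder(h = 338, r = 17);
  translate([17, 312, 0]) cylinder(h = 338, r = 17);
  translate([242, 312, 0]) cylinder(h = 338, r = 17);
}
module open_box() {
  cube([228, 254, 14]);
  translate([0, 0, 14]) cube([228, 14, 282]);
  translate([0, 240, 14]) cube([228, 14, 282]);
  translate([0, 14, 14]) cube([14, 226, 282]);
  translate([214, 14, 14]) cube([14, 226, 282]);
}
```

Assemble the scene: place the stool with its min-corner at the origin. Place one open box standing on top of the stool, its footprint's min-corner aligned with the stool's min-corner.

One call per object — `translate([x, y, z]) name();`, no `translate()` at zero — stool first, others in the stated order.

stool();
translate([0, 0, 380]) open_box();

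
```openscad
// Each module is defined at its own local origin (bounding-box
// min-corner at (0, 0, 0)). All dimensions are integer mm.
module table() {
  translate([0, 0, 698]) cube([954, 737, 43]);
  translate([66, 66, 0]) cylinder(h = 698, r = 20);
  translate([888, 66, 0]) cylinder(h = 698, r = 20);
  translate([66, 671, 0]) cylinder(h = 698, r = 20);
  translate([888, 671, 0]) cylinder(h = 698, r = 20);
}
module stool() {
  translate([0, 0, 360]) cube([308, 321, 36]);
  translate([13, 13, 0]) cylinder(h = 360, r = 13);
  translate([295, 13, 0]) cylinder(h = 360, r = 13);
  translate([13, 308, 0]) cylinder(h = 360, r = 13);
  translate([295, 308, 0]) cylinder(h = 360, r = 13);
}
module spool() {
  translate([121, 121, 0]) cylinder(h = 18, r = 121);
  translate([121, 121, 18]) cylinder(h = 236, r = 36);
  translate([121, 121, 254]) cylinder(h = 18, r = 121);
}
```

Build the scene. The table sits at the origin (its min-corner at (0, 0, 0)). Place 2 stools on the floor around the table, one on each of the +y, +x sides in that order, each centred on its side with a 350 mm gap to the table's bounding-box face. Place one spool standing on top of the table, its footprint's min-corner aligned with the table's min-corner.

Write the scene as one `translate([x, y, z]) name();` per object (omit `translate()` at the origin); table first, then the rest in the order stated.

table();
translate([323, 1087, 0]) stool();
translate([1304, 208, 0]) stool();
translate([0, 0, 741]) spool();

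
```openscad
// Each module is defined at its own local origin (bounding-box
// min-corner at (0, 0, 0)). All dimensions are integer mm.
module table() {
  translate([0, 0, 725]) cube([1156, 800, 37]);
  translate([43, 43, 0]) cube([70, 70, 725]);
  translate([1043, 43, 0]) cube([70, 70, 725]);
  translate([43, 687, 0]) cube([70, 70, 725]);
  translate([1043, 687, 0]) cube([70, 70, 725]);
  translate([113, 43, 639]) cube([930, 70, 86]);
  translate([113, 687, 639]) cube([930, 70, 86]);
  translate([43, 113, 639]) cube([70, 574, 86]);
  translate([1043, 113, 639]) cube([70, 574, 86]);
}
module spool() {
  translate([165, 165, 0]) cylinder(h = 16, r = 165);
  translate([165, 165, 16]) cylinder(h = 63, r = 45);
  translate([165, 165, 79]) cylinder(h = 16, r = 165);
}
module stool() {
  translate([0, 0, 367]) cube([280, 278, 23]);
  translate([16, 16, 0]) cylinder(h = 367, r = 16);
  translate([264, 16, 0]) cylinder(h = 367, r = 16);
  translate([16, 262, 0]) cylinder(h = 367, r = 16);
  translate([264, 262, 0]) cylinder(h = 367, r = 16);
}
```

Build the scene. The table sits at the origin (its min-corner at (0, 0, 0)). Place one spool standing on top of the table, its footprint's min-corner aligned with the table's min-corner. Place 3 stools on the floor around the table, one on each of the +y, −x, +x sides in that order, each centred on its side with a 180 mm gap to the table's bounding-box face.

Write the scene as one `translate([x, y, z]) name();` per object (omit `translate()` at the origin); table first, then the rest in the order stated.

table();
translate([0, 0, 762]) spool();
translate([438, 980, 0]) stool();
translate([-460, 261, 0]) stool();
translate([1336, 261, 0]) stool();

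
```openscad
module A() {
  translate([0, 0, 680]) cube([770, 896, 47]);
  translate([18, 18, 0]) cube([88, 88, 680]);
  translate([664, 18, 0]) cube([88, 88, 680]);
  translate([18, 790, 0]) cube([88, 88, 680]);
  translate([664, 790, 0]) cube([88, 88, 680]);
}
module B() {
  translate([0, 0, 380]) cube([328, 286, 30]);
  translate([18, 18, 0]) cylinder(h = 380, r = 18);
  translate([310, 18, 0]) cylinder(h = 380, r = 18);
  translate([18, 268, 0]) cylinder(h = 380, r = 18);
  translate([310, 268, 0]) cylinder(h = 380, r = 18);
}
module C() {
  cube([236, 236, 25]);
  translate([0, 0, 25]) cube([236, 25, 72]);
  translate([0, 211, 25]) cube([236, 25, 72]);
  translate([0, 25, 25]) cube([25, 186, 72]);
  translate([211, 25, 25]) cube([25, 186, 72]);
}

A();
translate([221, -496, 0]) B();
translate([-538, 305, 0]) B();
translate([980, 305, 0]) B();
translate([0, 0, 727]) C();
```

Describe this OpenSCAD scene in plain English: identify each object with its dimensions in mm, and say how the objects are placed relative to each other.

A is a table: top 770 mm (x) × 896 mm (y), 47 mm thick, upper face at z = 727 mm, on four 88×88 mm square legs, each inset 18 mm from the nearest pair of top edges, running from z = 0 to the bottom of the top.

B is a simple wooden stool: a rectangular seat 328 mm (x) by 286 mm (y), 30 mm thick, top face at z = 410 mm, on four round legs, each 36 mm in diameter. The legs rest on z = 0, each leg's axis is inset half a diameter from the nearest pair of seat edges (so the leg's bounding box is flush with the corner).

C is an open storage box with external size 236×236×97 mm and wall thickness 25 mm (the base is also 25 mm thick). The base covers the whole footprint; the four walls stand on the base, with the y-facing walls full-width and the x-facing walls fitting between their inner faces.

Three stools sit around the table at the −y, −x, +x sides. The open box is on top of the table.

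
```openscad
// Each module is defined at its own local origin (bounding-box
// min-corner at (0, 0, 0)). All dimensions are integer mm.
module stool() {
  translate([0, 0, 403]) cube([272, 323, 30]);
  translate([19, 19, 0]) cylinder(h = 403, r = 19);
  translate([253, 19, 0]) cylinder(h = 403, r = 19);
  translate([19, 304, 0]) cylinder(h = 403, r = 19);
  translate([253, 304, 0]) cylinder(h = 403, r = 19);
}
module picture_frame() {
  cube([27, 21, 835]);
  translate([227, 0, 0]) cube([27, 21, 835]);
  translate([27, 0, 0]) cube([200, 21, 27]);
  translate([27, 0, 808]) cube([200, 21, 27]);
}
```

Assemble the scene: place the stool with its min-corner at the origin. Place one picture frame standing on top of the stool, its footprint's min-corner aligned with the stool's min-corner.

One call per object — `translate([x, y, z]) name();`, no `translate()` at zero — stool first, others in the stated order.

stool();
translate([0, 0, 433]) picture_frame();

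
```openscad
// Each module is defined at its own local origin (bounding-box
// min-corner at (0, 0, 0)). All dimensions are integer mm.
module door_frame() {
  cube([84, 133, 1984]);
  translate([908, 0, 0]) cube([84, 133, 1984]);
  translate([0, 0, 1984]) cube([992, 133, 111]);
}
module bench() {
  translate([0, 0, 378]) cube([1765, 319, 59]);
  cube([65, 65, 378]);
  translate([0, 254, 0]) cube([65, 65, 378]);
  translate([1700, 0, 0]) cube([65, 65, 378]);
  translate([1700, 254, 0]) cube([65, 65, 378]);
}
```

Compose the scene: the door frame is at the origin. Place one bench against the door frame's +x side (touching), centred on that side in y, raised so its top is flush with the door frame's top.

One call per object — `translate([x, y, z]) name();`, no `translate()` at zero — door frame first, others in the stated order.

door_frame();
translate([992, -93, 1658]) bench();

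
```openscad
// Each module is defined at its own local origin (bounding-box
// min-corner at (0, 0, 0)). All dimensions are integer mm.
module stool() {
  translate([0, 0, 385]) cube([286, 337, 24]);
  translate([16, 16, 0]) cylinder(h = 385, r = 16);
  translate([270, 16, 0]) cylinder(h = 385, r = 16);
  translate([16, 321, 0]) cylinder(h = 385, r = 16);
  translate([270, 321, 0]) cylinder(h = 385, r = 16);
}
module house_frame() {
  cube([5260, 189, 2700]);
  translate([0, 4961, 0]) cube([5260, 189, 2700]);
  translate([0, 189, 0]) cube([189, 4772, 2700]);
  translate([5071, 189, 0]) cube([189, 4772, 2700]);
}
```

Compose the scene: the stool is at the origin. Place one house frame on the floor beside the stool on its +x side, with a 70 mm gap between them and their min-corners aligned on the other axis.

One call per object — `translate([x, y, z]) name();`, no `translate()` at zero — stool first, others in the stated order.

stool();
translate([356, 0, 0]) house_frame();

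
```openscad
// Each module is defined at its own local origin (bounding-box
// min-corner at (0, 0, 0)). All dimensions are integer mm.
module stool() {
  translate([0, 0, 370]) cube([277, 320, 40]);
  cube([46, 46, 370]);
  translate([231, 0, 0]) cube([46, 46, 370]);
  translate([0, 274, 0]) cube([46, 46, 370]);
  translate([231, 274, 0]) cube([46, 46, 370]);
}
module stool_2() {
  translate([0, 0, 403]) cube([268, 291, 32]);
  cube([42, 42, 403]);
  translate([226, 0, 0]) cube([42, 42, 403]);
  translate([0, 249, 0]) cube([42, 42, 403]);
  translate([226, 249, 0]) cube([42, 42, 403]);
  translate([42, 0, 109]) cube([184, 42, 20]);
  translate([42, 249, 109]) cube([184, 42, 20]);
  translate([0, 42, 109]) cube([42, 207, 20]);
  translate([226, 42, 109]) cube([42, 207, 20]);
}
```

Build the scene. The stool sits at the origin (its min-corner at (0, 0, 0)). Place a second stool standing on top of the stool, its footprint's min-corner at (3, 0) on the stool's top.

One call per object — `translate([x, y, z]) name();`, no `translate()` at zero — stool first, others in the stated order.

stool();
translate([3, 0, 410]) stool_2();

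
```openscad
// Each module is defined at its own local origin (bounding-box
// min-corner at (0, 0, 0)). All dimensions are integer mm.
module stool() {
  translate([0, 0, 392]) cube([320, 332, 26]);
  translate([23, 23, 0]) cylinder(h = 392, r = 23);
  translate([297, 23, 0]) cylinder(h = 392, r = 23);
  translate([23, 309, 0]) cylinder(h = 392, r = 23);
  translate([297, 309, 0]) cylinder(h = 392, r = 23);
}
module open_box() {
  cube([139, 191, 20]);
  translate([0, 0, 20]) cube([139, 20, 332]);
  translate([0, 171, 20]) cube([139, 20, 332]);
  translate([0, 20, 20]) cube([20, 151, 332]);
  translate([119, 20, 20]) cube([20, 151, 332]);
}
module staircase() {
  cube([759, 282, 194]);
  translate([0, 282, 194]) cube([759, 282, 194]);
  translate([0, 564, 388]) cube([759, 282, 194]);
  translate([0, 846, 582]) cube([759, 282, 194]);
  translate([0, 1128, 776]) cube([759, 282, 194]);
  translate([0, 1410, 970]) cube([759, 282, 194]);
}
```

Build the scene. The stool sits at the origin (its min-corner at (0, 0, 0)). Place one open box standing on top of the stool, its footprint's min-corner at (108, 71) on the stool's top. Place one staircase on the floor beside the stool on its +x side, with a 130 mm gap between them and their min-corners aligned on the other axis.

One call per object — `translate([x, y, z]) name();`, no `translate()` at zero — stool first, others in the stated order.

stool();
translate([108, 71, 418]) open_box();
translate([450, 0, 0]) staircase();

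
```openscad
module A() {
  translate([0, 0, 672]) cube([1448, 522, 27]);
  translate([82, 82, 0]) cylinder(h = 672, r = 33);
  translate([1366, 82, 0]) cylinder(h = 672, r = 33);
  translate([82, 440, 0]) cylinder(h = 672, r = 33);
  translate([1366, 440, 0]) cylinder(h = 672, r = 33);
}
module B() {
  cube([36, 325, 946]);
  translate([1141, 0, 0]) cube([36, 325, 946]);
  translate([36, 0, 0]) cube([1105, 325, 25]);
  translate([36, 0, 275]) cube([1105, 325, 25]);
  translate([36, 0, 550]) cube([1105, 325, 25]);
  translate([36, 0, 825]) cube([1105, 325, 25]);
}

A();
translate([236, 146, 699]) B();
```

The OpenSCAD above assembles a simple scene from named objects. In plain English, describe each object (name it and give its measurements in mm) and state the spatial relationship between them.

A is a table with a 1448×522 mm rectangular top, 27 mm thick, top surface at z = 699 mm, supported by four round legs of 66 mm diameter, each leg's bounding box inset 49 mm from the nearest pair of top edges, running from the floor.

B is a bookshelf 1177 mm wide overall, 325 mm deep and 946 mm tall. The two sides are 36 mm thick vertical panels. 4 horizontal shelves of 25 mm thickness span between the inner faces of the sides; the lowest shelf sits on the floor and shelves are stacked with a clear vertical gap of 250 mm between each pair.

The bookshelf is on top of the table.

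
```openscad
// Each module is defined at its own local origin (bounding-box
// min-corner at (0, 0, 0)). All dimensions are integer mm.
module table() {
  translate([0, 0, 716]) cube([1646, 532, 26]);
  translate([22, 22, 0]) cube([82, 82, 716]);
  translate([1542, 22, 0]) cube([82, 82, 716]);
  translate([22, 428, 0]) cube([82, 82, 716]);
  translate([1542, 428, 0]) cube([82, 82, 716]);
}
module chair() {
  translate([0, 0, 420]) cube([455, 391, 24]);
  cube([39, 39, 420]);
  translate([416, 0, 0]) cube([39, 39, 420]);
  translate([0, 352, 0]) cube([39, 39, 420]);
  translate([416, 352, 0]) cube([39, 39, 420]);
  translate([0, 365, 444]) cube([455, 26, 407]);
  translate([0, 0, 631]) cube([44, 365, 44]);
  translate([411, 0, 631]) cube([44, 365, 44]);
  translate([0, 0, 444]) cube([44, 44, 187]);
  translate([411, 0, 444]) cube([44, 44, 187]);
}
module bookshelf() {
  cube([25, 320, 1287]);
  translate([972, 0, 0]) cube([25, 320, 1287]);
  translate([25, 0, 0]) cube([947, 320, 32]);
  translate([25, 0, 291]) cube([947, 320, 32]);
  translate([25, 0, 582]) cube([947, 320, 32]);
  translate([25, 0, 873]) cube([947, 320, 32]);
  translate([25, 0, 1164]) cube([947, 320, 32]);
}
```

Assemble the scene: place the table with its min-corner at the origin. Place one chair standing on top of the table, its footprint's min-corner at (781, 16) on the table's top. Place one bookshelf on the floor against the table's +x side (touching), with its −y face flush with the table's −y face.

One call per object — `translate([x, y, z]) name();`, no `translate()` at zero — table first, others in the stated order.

table();
translate([781, 16, 742]) chair();
translate([1646, 0, 0]) bookshelf();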